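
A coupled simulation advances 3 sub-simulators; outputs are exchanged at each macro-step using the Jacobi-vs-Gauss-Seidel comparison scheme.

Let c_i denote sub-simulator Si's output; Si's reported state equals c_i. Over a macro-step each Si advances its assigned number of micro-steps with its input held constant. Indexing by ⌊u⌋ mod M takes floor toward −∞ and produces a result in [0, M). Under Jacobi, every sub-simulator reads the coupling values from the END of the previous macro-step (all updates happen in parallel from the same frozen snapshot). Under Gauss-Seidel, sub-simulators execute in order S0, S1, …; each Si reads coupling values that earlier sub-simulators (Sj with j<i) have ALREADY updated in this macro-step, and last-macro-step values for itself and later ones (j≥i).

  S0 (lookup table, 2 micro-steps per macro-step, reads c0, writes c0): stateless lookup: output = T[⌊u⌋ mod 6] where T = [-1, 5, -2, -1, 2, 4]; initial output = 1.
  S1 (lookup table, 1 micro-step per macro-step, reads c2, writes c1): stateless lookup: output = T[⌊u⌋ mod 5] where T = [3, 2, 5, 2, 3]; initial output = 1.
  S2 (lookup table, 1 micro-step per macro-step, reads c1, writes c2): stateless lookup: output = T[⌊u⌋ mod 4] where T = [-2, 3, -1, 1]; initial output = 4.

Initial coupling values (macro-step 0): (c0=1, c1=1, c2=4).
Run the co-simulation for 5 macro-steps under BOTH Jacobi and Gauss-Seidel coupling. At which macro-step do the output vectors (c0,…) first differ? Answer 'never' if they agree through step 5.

first divergence at macro-step: 1

[Jacobi] macro 1: S0 reads c0=1 → after 2×micro: 5; S1 reads c2=4 → after 1×micro: 3; S2 reads c1=1 → after 1×micro: 3 ⇒ (c0=5, c1=3, c2=3)
[Jacobi] macro 2: S0 reads c0=5 → after 2×micro: 4; S1 reads c2=3 → after 1×micro: 2; S2 reads c1=3 → after 1×micro: 1 ⇒ (c0=4, c1=2, c2=1)
[Jacobi] macro 3: S0 reads c0=4 → after 2×micro: 2; S1 reads c2=1 → after 1×micro: 2; S2 reads c1=2 → after 1×micro: -1 ⇒ (c0=2, c1=2, c2=-1)
[Jacobi] macro 4: S0 reads c0=2 → after 2×micro: -2; S1 reads c2=-1 → after 1×micro: 3; S2 reads c1=2 → after 1×micro: -1 ⇒ (c0=-2, c1=3, c2=-1)
[Jacobi] macro 5: S0 reads c0=-2 → after 2×micro: 2; S1 reads c2=-1 → after 1×micro: 3; S2 reads c1=3 → after 1×micro: 1 ⇒ (c0=2, c1=3, c2=1)
[Gauss-Seidel] macro 1: S0 reads c0=1 → after 2×micro: 5; S1 reads c2=4 → after 1×micro: 3; S2 reads c1=3 → after 1×micro: 1 ⇒ (c0=5, c1=3, c2=1)
[Gauss-Seidel] macro 2: S0 reads c0=5 → after 2×micro: 4; S1 reads c2=1 → after 1×micro: 2; S2 reads c1=2 → after 1×micro: -1 ⇒ (c0=4, c1=2, c2=-1)
[Gauss-Seidel] macro 3: S0 reads c0=4 → after 2×micro: 2; S1 reads c2=-1 → after 1×micro: 3; S2 reads c1=3 → after 1×micro: 1 ⇒ (c0=2, c1=3, c2=1)
[Gauss-Seidel] macro 4: S0 reads c0=2 → after 2×micro: -2; S1 reads c2=1 → after 1×micro: 2; S2 reads c1=2 → after 1×micro: -1 ⇒ (c0=-2, c1=2, c2=-1)
[Gauss-Seidel] macro 5: S0 reads c0=-2 → after 2×micro: 2; S1 reads c2=-1 → after 1×micro: 3; S2 reads c1=3 → after 1×micro: 1 ⇒ (c0=2, c1=3, c2=1)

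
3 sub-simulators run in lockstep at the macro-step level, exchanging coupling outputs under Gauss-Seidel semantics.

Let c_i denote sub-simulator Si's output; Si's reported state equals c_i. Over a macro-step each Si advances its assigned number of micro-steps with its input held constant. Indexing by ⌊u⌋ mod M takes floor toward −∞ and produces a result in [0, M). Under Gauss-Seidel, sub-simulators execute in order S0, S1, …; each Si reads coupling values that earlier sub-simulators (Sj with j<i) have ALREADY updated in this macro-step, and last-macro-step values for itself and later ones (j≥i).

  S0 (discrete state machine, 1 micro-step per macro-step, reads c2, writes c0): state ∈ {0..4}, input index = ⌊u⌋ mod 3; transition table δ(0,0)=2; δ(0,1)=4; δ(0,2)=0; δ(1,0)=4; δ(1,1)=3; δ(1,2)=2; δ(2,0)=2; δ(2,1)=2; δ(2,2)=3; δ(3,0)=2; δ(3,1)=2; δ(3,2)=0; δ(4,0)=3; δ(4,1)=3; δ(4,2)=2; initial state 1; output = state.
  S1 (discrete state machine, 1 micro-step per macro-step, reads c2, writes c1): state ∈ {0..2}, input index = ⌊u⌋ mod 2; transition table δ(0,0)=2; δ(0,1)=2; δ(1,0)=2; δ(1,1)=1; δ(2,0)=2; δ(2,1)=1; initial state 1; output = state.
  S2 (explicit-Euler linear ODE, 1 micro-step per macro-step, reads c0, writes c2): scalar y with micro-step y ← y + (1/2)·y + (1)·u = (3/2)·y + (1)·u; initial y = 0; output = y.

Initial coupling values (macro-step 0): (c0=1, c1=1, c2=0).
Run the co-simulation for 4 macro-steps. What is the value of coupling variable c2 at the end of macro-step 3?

macro 1: S0 reads c2=0 → after 1×micro: 4; S1 reads c2=0 → after 1×micro: 2; S2 reads c0=4 → after 1×micro: 4 ⇒ (c0=4, c1=2, c2=4)
macro 2: S0 reads c2=4 → after 1×micro: 3; S1 reads c2=4 → after 1×micro: 2; S2 reads c0=3 → after 1×micro: 9 ⇒ (c0=3, c1=2, c2=9)
macro 3: S0 reads c2=9 → after 1×micro: 2; S1 reads c2=9 → after 1×micro: 1; S2 reads c0=2 → after 1×micro: 31/2 ⇒ (c0=2, c1=1, c2=31/2)
macro 4: S0 reads c2=31/2 → after 1×micro: 2; S1 reads c2=31/2 → after 1×micro: 1; S2 reads c0=2 → after 1×micro: 101/4 ⇒ (c0=2, c1=1, c2=101/4)

c2 at macro-step 3 = 31/2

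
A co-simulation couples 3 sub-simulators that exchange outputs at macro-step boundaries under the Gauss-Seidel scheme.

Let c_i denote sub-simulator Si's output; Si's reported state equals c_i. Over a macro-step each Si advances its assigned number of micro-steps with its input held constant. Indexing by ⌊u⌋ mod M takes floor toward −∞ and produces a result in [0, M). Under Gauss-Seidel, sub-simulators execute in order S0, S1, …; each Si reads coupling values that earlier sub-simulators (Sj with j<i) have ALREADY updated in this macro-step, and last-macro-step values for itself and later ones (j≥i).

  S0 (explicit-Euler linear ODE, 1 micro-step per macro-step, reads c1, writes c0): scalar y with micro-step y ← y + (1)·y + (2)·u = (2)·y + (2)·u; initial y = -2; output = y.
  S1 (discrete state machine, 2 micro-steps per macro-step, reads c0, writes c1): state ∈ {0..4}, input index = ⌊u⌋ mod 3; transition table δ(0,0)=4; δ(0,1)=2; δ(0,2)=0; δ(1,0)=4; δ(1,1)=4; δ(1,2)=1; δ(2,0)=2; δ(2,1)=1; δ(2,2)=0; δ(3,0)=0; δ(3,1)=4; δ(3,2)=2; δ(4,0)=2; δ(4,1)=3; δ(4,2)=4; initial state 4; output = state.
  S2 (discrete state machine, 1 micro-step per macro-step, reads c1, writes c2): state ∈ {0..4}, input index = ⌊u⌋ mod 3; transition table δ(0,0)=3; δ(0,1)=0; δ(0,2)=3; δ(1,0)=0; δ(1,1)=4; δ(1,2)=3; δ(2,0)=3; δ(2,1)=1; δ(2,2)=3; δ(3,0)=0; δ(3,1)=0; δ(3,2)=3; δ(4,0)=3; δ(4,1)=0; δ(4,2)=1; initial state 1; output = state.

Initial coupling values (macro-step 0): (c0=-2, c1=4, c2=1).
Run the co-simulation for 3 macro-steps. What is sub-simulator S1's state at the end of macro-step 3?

macro 1: S0 reads c1=4 → after 1×micro: 4; S1 reads c0=4 → after 2×micro: 4; S2 reads c1=4 → after 1×micro: 4 ⇒ (c0=4, c1=4, c2=4)
macro 2: S0 reads c1=4 → after 1×micro: 16; S1 reads c0=16 → after 2×micro: 4; S2 reads c1=4 → after 1×micro: 0 ⇒ (c0=16, c1=4, c2=0)
macro 3: S0 reads c1=4 → after 1×micro: 40; S1 reads c0=40 → after 2×micro: 4; S2 reads c1=4 → after 1×micro: 0 ⇒ (c0=40, c1=4, c2=0)

S1 state at macro-step 3 = 4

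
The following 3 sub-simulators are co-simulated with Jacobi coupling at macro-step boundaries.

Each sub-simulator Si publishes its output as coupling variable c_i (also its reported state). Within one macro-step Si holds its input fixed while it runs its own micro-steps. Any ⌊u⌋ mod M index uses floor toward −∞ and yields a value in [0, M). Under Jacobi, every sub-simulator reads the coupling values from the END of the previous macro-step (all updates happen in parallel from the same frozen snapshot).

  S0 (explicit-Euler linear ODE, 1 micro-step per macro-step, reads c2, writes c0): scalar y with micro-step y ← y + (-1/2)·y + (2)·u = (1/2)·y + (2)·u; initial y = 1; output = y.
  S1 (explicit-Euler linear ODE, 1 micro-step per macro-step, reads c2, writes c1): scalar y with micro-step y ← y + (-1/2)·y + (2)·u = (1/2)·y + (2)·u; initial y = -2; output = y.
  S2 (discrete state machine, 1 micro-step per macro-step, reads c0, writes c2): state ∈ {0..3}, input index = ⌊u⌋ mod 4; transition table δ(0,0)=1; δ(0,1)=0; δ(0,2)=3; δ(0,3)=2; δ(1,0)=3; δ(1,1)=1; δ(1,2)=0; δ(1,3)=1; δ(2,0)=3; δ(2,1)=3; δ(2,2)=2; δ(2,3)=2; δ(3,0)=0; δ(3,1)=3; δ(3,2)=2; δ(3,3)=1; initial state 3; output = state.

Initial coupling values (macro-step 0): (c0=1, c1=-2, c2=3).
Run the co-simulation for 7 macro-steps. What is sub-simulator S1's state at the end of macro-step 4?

S1 state at macro-step 4 = 81/8

macro 1: S0 reads c2=3 → after 1×micro: 13/2; S1 reads c2=3 → after 1×micro: 5; S2 reads c0=1 → after 1×micro: 3 ⇒ (c0=13/2, c1=5, c2=3)
macro 2: S0 reads c2=3 → after 1×micro: 37/4; S1 reads c2=3 → after 1×micro: 17/2; S2 reads c0=13/2 → after 1×micro: 2 ⇒ (c0=37/4, c1=17/2, c2=2)
macro 3: S0 reads c2=2 → after 1×micro: 69/8; S1 reads c2=2 → after 1×micro: 33/4; S2 reads c0=37/4 → after 1×micro: 3 ⇒ (c0=69/8, c1=33/4, c2=3)
macro 4: S0 reads c2=3 → after 1×micro: 165/16; S1 reads c2=3 → after 1×micro: 81/8; S2 reads c0=69/8 → after 1×micro: 0 ⇒ (c0=165/16, c1=81/8, c2=0)
macro 5: S0 reads c2=0 → after 1×micro: 165/32; S1 reads c2=0 → after 1×micro: 81/16; S2 reads c0=165/16 → after 1×micro: 3 ⇒ (c0=165/32, c1=81/16, c2=3)
macro 6: S0 reads c2=3 → after 1×micro: 549/64; S1 reads c2=3 → after 1×micro: 273/32; S2 reads c0=165/32 → after 1×micro: 3 ⇒ (c0=549/64, c1=273/32, c2=3)
macro 7: S0 reads c2=3 → after 1×micro: 1317/128; S1 reads c2=3 → after 1×micro: 657/64; S2 reads c0=549/64 → after 1×micro: 0 ⇒ (c0=1317/128, c1=657/64, c2=0)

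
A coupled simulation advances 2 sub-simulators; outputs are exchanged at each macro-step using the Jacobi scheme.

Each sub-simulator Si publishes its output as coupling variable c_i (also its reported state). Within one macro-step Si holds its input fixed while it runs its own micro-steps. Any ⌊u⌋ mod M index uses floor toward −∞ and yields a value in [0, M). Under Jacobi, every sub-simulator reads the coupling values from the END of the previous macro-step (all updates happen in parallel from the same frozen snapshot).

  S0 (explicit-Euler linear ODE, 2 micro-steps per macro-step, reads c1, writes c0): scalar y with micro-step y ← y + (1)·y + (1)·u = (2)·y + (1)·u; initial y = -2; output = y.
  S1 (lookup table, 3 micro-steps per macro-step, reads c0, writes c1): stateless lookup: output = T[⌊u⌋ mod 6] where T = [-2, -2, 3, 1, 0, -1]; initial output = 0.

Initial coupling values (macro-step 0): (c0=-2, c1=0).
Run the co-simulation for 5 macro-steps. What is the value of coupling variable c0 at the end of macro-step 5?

c0 at macro-step 5 = -2048

macro 1: S0 reads c1=0 → after 2×micro: -8; S1 reads c0=-2 → after 3×micro: 0 ⇒ (c0=-8, c1=0)
macro 2: S0 reads c1=0 → after 2×micro: -32; S1 reads c0=-8 → after 3×micro: 0 ⇒ (c0=-32, c1=0)
macro 3: S0 reads c1=0 → after 2×micro: -128; S1 reads c0=-32 → after 3×micro: 0 ⇒ (c0=-128, c1=0)
macro 4: S0 reads c1=0 → after 2×micro: -512; S1 reads c0=-128 → after 3×micro: 0 ⇒ (c0=-512, c1=0)
macro 5: S0 reads c1=0 → after 2×micro: -2048; S1 reads c0=-512 → after 3×micro: 0 ⇒ (c0=-2048, c1=0)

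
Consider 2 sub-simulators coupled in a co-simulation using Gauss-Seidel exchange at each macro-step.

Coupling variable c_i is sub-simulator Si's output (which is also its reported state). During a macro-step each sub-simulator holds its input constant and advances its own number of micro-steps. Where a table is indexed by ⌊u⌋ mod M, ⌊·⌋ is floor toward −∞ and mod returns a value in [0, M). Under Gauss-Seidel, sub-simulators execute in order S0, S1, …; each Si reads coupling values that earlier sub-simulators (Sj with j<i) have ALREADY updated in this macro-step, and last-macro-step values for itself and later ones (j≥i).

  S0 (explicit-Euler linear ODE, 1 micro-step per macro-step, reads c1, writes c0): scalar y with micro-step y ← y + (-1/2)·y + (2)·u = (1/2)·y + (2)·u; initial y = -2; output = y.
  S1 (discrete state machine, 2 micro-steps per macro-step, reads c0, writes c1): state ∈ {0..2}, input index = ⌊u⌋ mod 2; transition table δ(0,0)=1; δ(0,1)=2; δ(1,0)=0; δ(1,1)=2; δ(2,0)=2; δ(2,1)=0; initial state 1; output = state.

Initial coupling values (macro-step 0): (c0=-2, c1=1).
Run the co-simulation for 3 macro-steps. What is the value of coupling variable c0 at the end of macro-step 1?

c0 at macro-step 1 = 1

macro 1: S0 reads c1=1 → after 1×micro: 1; S1 reads c0=1 → after 2×micro: 0 ⇒ (c0=1, c1=0)
macro 2: S0 reads c1=0 → after 1×micro: 1/2; S1 reads c0=1/2 → after 2×micro: 0 ⇒ (c0=1/2, c1=0)
macro 3: S0 reads c1=0 → after 1×micro: 1/4; S1 reads c0=1/4 → after 2×micro: 0 ⇒ (c0=1/4, c1=0)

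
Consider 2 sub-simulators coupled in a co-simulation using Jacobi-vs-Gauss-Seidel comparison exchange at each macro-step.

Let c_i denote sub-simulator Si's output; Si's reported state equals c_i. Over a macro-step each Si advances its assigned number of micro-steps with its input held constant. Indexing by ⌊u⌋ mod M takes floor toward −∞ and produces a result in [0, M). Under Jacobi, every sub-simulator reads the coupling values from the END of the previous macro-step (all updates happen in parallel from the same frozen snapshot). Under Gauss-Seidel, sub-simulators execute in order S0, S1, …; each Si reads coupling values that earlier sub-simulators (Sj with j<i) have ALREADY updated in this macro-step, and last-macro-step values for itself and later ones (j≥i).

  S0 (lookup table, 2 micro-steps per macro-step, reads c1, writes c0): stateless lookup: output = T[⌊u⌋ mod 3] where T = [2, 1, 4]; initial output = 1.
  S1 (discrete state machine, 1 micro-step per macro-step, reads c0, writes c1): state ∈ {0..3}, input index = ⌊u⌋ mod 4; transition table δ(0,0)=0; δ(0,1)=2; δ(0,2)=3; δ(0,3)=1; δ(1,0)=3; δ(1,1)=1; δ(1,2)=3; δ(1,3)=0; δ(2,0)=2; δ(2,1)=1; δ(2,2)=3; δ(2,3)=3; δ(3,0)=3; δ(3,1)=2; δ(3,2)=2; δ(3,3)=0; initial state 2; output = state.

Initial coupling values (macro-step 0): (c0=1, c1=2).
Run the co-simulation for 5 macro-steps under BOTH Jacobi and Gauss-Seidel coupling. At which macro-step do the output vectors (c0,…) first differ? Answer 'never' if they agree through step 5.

[Jacobi] macro 1: S0 reads c1=2 → after 2×micro: 4; S1 reads c0=1 → after 1×micro: 1 ⇒ (c0=4, c1=1)
[Jacobi] macro 2: S0 reads c1=1 → after 2×micro: 1; S1 reads c0=4 → after 1×micro: 3 ⇒ (c0=1, c1=3)
[Jacobi] macro 3: S0 reads c1=3 → after 2×micro: 2; S1 reads c0=1 → after 1×micro: 2 ⇒ (c0=2, c1=2)
[Jacobi] macro 4: S0 reads c1=2 → after 2×micro: 4; S1 reads c0=2 → after 1×micro: 3 ⇒ (c0=4, c1=3)
[Jacobi] macro 5: S0 reads c1=3 → after 2×micro: 2; S1 reads c0=4 → after 1×micro: 3 ⇒ (c0=2, c1=3)
[Gauss-Seidel] macro 1: S0 reads c1=2 → after 2×micro: 4; S1 reads c0=4 → after 1×micro: 2 ⇒ (c0=4, c1=2)
[Gauss-Seidel] macro 2: S0 reads c1=2 → after 2×micro: 4; S1 reads c0=4 → after 1×micro: 2 ⇒ (c0=4, c1=2)
[Gauss-Seidel] macro 3: S0 reads c1=2 → after 2×micro: 4; S1 reads c0=4 → after 1×micro: 2 ⇒ (c0=4, c1=2)
[Gauss-Seidel] macro 4: S0 reads c1=2 → after 2×micro: 4; S1 reads c0=4 → after 1×micro: 2 ⇒ (c0=4, c1=2)
[Gauss-Seidel] macro 5: S0 reads c1=2 → after 2×micro: 4; S1 reads c0=4 → after 1×micro: 2 ⇒ (c0=4, c1=2)

first divergence at macro-step: 1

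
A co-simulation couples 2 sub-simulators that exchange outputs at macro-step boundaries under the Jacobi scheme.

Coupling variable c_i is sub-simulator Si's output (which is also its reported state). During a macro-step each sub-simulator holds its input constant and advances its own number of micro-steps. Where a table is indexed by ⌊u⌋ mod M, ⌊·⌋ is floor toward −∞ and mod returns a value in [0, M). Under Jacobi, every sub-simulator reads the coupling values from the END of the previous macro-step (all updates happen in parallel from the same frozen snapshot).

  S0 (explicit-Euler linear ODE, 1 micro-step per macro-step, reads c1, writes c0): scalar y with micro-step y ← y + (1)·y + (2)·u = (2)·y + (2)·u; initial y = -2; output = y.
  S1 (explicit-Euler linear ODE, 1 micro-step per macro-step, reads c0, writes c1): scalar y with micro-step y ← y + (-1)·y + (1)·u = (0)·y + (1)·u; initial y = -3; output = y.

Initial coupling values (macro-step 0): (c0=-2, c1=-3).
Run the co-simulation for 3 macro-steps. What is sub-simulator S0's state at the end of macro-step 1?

S0 state at macro-step 1 = -10

macro 1: S0 reads c1=-3 → after 1×micro: -10; S1 reads c0=-2 → after 1×micro: -2 ⇒ (c0=-10, c1=-2)
macro 2: S0 reads c1=-2 → after 1×micro: -24; S1 reads c0=-10 → after 1×micro: -10 ⇒ (c0=-24, c1=-10)
macro 3: S0 reads c1=-10 → after 1×micro: -68; S1 reads c0=-24 → after 1×micro: -24 ⇒ (c0=-68, c1=-24)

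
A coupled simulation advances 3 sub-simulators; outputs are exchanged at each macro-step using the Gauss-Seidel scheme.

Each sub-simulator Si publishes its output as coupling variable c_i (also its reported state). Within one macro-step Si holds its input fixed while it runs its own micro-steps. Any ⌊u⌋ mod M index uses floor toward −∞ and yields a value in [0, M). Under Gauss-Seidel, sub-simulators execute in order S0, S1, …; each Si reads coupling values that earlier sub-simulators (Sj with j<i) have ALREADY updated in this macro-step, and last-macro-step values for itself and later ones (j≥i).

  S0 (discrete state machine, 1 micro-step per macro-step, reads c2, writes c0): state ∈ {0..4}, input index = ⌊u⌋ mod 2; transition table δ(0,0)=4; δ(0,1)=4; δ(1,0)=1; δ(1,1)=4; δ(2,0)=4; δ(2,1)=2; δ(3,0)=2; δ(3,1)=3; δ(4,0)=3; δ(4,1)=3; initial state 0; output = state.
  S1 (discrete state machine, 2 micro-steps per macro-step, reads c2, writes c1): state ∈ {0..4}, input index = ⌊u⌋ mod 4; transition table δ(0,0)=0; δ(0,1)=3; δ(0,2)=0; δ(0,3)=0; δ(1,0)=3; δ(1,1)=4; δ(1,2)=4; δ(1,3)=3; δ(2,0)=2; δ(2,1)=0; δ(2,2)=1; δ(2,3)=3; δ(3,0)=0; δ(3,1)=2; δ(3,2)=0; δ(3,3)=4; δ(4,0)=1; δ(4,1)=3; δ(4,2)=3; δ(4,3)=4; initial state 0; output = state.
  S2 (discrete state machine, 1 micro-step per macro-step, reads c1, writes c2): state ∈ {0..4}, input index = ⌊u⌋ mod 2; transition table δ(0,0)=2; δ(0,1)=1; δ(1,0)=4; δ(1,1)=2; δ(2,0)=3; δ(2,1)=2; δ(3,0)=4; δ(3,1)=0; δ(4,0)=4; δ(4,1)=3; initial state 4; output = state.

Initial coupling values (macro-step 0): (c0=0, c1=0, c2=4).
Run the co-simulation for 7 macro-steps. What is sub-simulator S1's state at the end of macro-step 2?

macro 1: S0 reads c2=4 → after 1×micro: 4; S1 reads c2=4 → after 2×micro: 0; S2 reads c1=0 → after 1×micro: 4 ⇒ (c0=4, c1=0, c2=4)
macro 2: S0 reads c2=4 → after 1×micro: 3; S1 reads c2=4 → after 2×micro: 0; S2 reads c1=0 → after 1×micro: 4 ⇒ (c0=3, c1=0, c2=4)
macro 3: S0 reads c2=4 → after 1×micro: 2; S1 reads c2=4 → after 2×micro: 0; S2 reads c1=0 → after 1×micro: 4 ⇒ (c0=2, c1=0, c2=4)
macro 4: S0 reads c2=4 → after 1×micro: 4; S1 reads c2=4 → after 2×micro: 0; S2 reads c1=0 → after 1×micro: 4 ⇒ (c0=4, c1=0, c2=4)
macro 5: S0 reads c2=4 → after 1×micro: 3; S1 reads c2=4 → after 2×micro: 0; S2 reads c1=0 → after 1×micro: 4 ⇒ (c0=3, c1=0, c2=4)
macro 6: S0 reads c2=4 → after 1×micro: 2; S1 reads c2=4 → after 2×micro: 0; S2 reads c1=0 → after 1×micro: 4 ⇒ (c0=2, c1=0, c2=4)
macro 7: S0 reads c2=4 → after 1×micro: 4; S1 reads c2=4 → after 2×micro: 0; S2 reads c1=0 → after 1×micro: 4 ⇒ (c0=4, c1=0, c2=4)

S1 state at macro-step 2 = 0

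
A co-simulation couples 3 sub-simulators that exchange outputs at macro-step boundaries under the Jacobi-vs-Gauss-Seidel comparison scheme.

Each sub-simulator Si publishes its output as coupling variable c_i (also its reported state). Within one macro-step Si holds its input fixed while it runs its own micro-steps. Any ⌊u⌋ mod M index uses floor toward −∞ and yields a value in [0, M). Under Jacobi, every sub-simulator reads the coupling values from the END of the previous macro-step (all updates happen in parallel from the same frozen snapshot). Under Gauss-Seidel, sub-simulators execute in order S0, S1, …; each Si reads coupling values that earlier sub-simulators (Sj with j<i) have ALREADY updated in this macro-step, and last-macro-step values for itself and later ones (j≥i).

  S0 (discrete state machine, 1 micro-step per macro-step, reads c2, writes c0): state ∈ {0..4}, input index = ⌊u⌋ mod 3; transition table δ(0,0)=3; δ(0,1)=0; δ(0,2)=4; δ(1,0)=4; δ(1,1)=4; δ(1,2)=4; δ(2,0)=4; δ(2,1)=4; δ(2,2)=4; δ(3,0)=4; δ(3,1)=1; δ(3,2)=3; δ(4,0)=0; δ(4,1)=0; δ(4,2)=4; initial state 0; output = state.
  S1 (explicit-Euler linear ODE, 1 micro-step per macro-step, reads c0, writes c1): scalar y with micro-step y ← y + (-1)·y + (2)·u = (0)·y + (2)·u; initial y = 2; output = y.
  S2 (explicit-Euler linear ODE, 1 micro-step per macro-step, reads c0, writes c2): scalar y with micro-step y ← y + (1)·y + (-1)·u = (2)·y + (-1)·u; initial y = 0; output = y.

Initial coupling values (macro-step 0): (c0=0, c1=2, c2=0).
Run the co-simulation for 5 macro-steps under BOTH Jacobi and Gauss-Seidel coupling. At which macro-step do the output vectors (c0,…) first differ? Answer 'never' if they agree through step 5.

first divergence at macro-step: 1

[Jacobi] macro 1: S0 reads c2=0 → after 1×micro: 3; S1 reads c0=0 → after 1×micro: 0; S2 reads c0=0 → after 1×micro: 0 ⇒ (c0=3, c1=0, c2=0)
[Jacobi] macro 2: S0 reads c2=0 → after 1×micro: 4; S1 reads c0=3 → after 1×micro: 6; S2 reads c0=3 → after 1×micro: -3 ⇒ (c0=4, c1=6, c2=-3)
[Jacobi] macro 3: S0 reads c2=-3 → after 1×micro: 0; S1 reads c0=4 → after 1×micro: 8; S2 reads c0=4 → after 1×micro: -10 ⇒ (c0=0, c1=8, c2=-10)
[Jacobi] macro 4: S0 reads c2=-10 → after 1×micro: 4; S1 reads c0=0 → after 1×micro: 0; S2 reads c0=0 → after 1×micro: -20 ⇒ (c0=4, c1=0, c2=-20)
[Jacobi] macro 5: S0 reads c2=-20 → after 1×micro: 0; S1 reads c0=4 → after 1×micro: 8; S2 reads c0=4 → after 1×micro: -44 ⇒ (c0=0, c1=8, c2=-44)
[Gauss-Seidel] macro 1: S0 reads c2=0 → after 1×micro: 3; S1 reads c0=3 → after 1×micro: 6; S2 reads c0=3 → after 1×micro: -3 ⇒ (c0=3, c1=6, c2=-3)
[Gauss-Seidel] macro 2: S0 reads c2=-3 → after 1×micro: 4; S1 reads c0=4 → after 1×micro: 8; S2 reads c0=4 → after 1×micro: -10 ⇒ (c0=4, c1=8, c2=-10)
[Gauss-Seidel] macro 3: S0 reads c2=-10 → after 1×micro: 4; S1 reads c0=4 → after 1×micro: 8; S2 reads c0=4 → after 1×micro: -24 ⇒ (c0=4, c1=8, c2=-24)
[Gauss-Seidel] macro 4: S0 reads c2=-24 → after 1×micro: 0; S1 reads c0=0 → after 1×micro: 0; S2 reads c0=0 → after 1×micro: -48 ⇒ (c0=0, c1=0, c2=-48)
[Gauss-Seidel] macro 5: S0 reads c2=-48 → after 1×micro: 3; S1 reads c0=3 → after 1×micro: 6; S2 reads c0=3 → after 1×micro: -99 ⇒ (c0=3, c1=6, c2=-99)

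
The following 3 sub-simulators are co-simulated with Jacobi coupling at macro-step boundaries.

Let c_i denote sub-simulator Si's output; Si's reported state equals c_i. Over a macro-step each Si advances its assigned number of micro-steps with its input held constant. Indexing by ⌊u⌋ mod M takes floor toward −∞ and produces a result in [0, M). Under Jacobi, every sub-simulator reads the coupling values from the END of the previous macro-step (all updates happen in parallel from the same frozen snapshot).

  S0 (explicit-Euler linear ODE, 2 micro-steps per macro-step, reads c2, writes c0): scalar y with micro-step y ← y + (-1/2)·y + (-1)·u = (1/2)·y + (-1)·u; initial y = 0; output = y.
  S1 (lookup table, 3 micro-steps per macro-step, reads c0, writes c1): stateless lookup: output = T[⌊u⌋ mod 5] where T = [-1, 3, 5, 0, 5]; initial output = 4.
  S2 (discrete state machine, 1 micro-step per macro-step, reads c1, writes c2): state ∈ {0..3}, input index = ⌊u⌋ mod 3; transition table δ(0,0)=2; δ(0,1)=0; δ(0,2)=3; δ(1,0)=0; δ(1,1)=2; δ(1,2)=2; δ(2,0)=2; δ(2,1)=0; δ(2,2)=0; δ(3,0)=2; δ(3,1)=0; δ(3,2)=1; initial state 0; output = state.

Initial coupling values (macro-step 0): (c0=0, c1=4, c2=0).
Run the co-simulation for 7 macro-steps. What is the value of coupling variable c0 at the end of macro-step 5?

macro 1: S0 reads c2=0 → after 2×micro: 0; S1 reads c0=0 → after 3×micro: -1; S2 reads c1=4 → after 1×micro: 0 ⇒ (c0=0, c1=-1, c2=0)
macro 2: S0 reads c2=0 → after 2×micro: 0; S1 reads c0=0 → after 3×micro: -1; S2 reads c1=-1 → after 1×micro: 3 ⇒ (c0=0, c1=-1, c2=3)
macro 3: S0 reads c2=3 → after 2×micro: -9/2; S1 reads c0=0 → after 3×micro: -1; S2 reads c1=-1 → after 1×micro: 1 ⇒ (c0=-9/2, c1=-1, c2=1)
macro 4: S0 reads c2=1 → after 2×micro: -21/8; S1 reads c0=-9/2 → after 3×micro: -1; S2 reads c1=-1 → after 1×micro: 2 ⇒ (c0=-21/8, c1=-1, c2=2)
macro 5: S0 reads c2=2 → after 2×micro: -117/32; S1 reads c0=-21/8 → after 3×micro: 5; S2 reads c1=-1 → after 1×micro: 0 ⇒ (c0=-117/32, c1=5, c2=0)
macro 6: S0 reads c2=0 → after 2×micro: -117/128; S1 reads c0=-117/32 → after 3×micro: 3; S2 reads c1=5 → after 1×micro: 3 ⇒ (c0=-117/128, c1=3, c2=3)
macro 7: S0 reads c2=3 → after 2×micro: -2421/512; S1 reads c0=-117/128 → after 3×micro: 5; S2 reads c1=3 → after 1×micro: 2 ⇒ (c0=-2421/512, c1=5, c2=2)

c0 at macro-step 5 = -117/32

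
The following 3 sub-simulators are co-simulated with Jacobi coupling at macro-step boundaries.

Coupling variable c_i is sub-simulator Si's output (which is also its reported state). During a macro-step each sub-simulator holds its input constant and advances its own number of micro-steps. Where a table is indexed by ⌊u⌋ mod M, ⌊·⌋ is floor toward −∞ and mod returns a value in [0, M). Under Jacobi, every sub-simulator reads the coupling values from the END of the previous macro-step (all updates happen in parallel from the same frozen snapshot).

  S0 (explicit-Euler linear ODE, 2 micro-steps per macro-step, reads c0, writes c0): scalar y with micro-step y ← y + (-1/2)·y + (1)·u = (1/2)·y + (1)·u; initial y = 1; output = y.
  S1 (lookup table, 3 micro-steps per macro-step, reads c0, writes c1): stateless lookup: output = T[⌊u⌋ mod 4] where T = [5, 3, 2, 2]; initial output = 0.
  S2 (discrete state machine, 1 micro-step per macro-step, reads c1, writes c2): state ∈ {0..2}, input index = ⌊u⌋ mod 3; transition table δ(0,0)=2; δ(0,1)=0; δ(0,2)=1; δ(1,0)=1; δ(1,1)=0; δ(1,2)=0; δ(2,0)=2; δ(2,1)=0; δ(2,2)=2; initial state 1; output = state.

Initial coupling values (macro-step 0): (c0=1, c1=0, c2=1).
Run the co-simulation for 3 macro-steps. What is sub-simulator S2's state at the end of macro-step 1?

S2 state at macro-step 1 = 1

macro 1: S0 reads c0=1 → after 2×micro: 7/4; S1 reads c0=1 → after 3×micro: 3; S2 reads c1=0 → after 1×micro: 1 ⇒ (c0=7/4, c1=3, c2=1)
macro 2: S0 reads c0=7/4 → after 2×micro: 49/16; S1 reads c0=7/4 → after 3×micro: 3; S2 reads c1=3 → after 1×micro: 1 ⇒ (c0=49/16, c1=3, c2=1)
macro 3: S0 reads c0=49/16 → after 2×micro: 343/64; S1 reads c0=49/16 → after 3×micro: 2; S2 reads c1=3 → after 1×micro: 1 ⇒ (c0=343/64, c1=2, c2=1)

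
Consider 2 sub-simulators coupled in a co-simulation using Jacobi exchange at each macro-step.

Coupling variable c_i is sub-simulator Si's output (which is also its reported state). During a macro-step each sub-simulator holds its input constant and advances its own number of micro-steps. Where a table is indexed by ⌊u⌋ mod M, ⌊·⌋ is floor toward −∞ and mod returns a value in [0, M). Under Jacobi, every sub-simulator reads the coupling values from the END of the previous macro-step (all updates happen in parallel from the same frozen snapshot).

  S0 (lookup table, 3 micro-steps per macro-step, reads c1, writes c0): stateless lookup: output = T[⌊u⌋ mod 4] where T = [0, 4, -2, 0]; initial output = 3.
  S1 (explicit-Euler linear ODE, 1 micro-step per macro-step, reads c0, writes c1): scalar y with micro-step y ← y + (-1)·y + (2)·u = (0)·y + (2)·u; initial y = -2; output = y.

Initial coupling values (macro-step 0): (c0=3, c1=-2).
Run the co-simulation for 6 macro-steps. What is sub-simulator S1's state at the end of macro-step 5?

macro 1: S0 reads c1=-2 → after 3×micro: -2; S1 reads c0=3 → after 1×micro: 6 ⇒ (c0=-2, c1=6)
macro 2: S0 reads c1=6 → after 3×micro: -2; S1 reads c0=-2 → after 1×micro: -4 ⇒ (c0=-2, c1=-4)
macro 3: S0 reads c1=-4 → after 3×micro: 0; S1 reads c0=-2 → after 1×micro: -4 ⇒ (c0=0, c1=-4)
macro 4: S0 reads c1=-4 → after 3×micro: 0; S1 reads c0=0 → after 1×micro: 0 ⇒ (c0=0, c1=0)
macro 5: S0 reads c1=0 → after 3×micro: 0; S1 reads c0=0 → after 1×micro: 0 ⇒ (c0=0, c1=0)
macro 6: S0 reads c1=0 → after 3×micro: 0; S1 reads c0=0 → after 1×micro: 0 ⇒ (c0=0, c1=0)

S1 state at macro-step 5 = 0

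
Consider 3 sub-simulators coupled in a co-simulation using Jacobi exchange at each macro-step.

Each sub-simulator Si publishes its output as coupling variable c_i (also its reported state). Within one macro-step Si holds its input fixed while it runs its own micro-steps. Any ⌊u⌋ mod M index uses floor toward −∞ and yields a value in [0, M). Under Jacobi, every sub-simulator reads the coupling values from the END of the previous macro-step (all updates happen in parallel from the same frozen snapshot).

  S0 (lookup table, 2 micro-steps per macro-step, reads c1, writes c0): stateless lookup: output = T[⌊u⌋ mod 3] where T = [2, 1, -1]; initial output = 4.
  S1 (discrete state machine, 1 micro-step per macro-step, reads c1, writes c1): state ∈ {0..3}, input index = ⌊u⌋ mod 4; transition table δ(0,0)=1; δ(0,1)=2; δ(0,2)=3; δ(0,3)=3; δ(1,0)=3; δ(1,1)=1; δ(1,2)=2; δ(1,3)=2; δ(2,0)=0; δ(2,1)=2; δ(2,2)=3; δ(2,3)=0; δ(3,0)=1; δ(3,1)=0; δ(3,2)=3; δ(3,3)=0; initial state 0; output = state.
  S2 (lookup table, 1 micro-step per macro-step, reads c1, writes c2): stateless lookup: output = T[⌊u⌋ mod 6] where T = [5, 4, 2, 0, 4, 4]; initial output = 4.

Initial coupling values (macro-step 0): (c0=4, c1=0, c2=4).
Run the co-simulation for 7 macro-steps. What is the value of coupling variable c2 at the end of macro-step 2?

macro 1: S0 reads c1=0 → after 2×micro: 2; S1 reads c1=0 → after 1×micro: 1; S2 reads c1=0 → after 1×micro: 5 ⇒ (c0=2, c1=1, c2=5)
macro 2: S0 reads c1=1 → after 2×micro: 1; S1 reads c1=1 → after 1×micro: 1; S2 reads c1=1 → after 1×micro: 4 ⇒ (c0=1, c1=1, c2=4)
macro 3: S0 reads c1=1 → after 2×micro: 1; S1 reads c1=1 → after 1×micro: 1; S2 reads c1=1 → after 1×micro: 4 ⇒ (c0=1, c1=1, c2=4)
macro 4: S0 reads c1=1 → after 2×micro: 1; S1 reads c1=1 → after 1×micro: 1; S2 reads c1=1 → after 1×micro: 4 ⇒ (c0=1, c1=1, c2=4)
macro 5: S0 reads c1=1 → after 2×micro: 1; S1 reads c1=1 → after 1×micro: 1; S2 reads c1=1 → after 1×micro: 4 ⇒ (c0=1, c1=1, c2=4)
macro 6: S0 reads c1=1 → after 2×micro: 1; S1 reads c1=1 → after 1×micro: 1; S2 reads c1=1 → after 1×micro: 4 ⇒ (c0=1, c1=1, c2=4)
macro 7: S0 reads c1=1 → after 2×micro: 1; S1 reads c1=1 → after 1×micro: 1; S2 reads c1=1 → after 1×micro: 4 ⇒ (c0=1, c1=1, c2=4)

c2 at macro-step 2 = 4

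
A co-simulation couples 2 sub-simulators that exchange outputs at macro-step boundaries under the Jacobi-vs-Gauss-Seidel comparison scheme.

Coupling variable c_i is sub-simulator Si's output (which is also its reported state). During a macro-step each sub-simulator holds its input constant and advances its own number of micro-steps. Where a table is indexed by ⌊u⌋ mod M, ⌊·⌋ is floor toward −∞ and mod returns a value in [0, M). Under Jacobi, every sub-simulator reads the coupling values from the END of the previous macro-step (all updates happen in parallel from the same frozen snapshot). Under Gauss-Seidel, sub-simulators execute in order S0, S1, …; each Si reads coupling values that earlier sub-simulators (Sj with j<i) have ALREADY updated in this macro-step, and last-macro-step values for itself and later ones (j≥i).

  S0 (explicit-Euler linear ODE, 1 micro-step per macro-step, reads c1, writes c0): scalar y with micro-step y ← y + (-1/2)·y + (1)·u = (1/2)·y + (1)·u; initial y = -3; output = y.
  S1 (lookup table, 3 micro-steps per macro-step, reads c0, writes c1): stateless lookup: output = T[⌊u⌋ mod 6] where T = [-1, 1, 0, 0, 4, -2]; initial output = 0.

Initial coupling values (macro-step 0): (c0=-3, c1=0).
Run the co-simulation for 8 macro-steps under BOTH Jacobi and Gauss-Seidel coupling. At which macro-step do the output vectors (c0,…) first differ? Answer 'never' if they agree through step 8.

first divergence at macro-step: 1

[Jacobi] macro 1: S0 reads c1=0 → after 1×micro: -3/2; S1 reads c0=-3 → after 3×micro: 0 ⇒ (c0=-3/2, c1=0)
[Jacobi] macro 2: S0 reads c1=0 → after 1×micro: -3/4; S1 reads c0=-3/2 → after 3×micro: 4 ⇒ (c0=-3/4, c1=4)
[Jacobi] macro 3: S0 reads c1=4 → after 1×micro: 29/8; S1 reads c0=-3/4 → after 3×micro: -2 ⇒ (c0=29/8, c1=-2)
[Jacobi] macro 4: S0 reads c1=-2 → after 1×micro: -3/16; S1 reads c0=29/8 → after 3×micro: 0 ⇒ (c0=-3/16, c1=0)
[Jacobi] macro 5: S0 reads c1=0 → after 1×micro: -3/32; S1 reads c0=-3/16 → after 3×micro: -2 ⇒ (c0=-3/32, c1=-2)
[Jacobi] macro 6: S0 reads c1=-2 → after 1×micro: -131/64; S1 reads c0=-3/32 → after 3×micro: -2 ⇒ (c0=-131/64, c1=-2)
[Jacobi] macro 7: S0 reads c1=-2 → after 1×micro: -387/128; S1 reads c0=-131/64 → after 3×micro: 0 ⇒ (c0=-387/128, c1=0)
[Jacobi] macro 8: S0 reads c1=0 → after 1×micro: -387/256; S1 reads c0=-387/128 → after 3×micro: 0 ⇒ (c0=-387/256, c1=0)
[Gauss-Seidel] macro 1: S0 reads c1=0 → after 1×micro: -3/2; S1 reads c0=-3/2 → after 3×micro: 4 ⇒ (c0=-3/2, c1=4)
[Gauss-Seidel] macro 2: S0 reads c1=4 → after 1×micro: 13/4; S1 reads c0=13/4 → after 3×micro: 0 ⇒ (c0=13/4, c1=0)
[Gauss-Seidel] macro 3: S0 reads c1=0 → after 1×micro: 13/8; S1 reads c0=13/8 → after 3×micro: 1 ⇒ (c0=13/8, c1=1)
[Gauss-Seidel] macro 4: S0 reads c1=1 → after 1×micro: 29/16; S1 reads c0=29/16 → after 3×micro: 1 ⇒ (c0=29/16, c1=1)
[Gauss-Seidel] macro 5: S0 reads c1=1 → after 1×micro: 61/32; S1 reads c0=61/32 → after 3×micro: 1 ⇒ (c0=61/32, c1=1)
[Gauss-Seidel] macro 6: S0 reads c1=1 → after 1×micro: 125/64; S1 reads c0=125/64 → after 3×micro: 1 ⇒ (c0=125/64, c1=1)
[Gauss-Seidel] macro 7: S0 reads c1=1 → after 1×micro: 253/128; S1 reads c0=253/128 → after 3×micro: 1 ⇒ (c0=253/128, c1=1)
[Gauss-Seidel] macro 8: S0 reads c1=1 → after 1×micro: 509/256; S1 reads c0=509/256 → after 3×micro: 1 ⇒ (c0=509/256, c1=1)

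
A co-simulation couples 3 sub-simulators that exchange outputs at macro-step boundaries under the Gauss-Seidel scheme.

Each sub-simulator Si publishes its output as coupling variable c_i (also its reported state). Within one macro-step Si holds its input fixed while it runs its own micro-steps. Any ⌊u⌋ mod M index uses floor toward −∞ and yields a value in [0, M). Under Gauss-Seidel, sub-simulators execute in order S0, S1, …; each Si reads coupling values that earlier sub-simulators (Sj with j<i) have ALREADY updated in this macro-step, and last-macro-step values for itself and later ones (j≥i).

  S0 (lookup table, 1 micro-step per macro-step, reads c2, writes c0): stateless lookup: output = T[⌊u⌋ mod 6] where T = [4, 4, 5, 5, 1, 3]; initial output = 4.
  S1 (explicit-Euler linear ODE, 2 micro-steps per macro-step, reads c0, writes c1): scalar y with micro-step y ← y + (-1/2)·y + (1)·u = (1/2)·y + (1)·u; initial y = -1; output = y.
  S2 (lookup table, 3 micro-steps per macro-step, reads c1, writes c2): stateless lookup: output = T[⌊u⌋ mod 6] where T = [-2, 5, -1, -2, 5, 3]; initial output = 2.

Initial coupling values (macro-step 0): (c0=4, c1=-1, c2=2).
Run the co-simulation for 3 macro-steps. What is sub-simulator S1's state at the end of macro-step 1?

S1 state at macro-step 1 = 29/4

macro 1: S0 reads c2=2 → after 1×micro: 5; S1 reads c0=5 → after 2×micro: 29/4; S2 reads c1=29/4 → after 3×micro: 5 ⇒ (c0=5, c1=29/4, c2=5)
macro 2: S0 reads c2=5 → after 1×micro: 3; S1 reads c0=3 → after 2×micro: 101/16; S2 reads c1=101/16 → after 3×micro: -2 ⇒ (c0=3, c1=101/16, c2=-2)
macro 3: S0 reads c2=-2 → after 1×micro: 1; S1 reads c0=1 → after 2×micro: 197/64; S2 reads c1=197/64 → after 3×micro: -2 ⇒ (c0=1, c1=197/64, c2=-2)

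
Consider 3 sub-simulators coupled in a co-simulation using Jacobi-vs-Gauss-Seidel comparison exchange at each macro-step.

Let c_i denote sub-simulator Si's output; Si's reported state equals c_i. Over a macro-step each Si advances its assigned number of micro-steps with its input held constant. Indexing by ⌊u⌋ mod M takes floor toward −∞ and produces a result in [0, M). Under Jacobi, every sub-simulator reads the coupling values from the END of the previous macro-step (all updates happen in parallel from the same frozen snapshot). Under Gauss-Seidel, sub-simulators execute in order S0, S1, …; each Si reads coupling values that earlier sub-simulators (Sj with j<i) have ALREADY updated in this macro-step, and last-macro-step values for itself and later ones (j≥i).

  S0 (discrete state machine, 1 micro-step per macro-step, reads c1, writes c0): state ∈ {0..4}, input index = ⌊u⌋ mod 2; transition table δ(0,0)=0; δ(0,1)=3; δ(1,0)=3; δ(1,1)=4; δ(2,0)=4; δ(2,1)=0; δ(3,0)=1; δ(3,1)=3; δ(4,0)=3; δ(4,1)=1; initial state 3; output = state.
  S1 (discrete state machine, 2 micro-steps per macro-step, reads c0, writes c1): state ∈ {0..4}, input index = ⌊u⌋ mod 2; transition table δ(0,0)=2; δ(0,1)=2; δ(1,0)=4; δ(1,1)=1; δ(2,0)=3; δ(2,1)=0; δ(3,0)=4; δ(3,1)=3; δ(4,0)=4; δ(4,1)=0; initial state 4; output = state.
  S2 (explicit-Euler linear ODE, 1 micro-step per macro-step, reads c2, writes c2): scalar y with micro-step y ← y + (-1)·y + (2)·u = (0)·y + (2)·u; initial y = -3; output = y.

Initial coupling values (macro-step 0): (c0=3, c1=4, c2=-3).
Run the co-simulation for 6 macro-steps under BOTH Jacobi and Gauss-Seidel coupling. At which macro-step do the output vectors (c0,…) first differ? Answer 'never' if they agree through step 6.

first divergence at macro-step: never

[Jacobi] macro 1: S0 reads c1=4 → after 1×micro: 1; S1 reads c0=3 → after 2×micro: 2; S2 reads c2=-3 → after 1×micro: -6 ⇒ (c0=1, c1=2, c2=-6)
[Jacobi] macro 2: S0 reads c1=2 → after 1×micro: 3; S1 reads c0=1 → after 2×micro: 2; S2 reads c2=-6 → after 1×micro: -12 ⇒ (c0=3, c1=2, c2=-12)
[Jacobi] macro 3: S0 reads c1=2 → after 1×micro: 1; S1 reads c0=3 → after 2×micro: 2; S2 reads c2=-12 → after 1×micro: -24 ⇒ (c0=1, c1=2, c2=-24)
[Jacobi] macro 4: S0 reads c1=2 → after 1×micro: 3; S1 reads c0=1 → after 2×micro: 2; S2 reads c2=-24 → after 1×micro: -48 ⇒ (c0=3, c1=2, c2=-48)
[Jacobi] macro 5: S0 reads c1=2 → after 1×micro: 1; S1 reads c0=3 → after 2×micro: 2; S2 reads c2=-48 → after 1×micro: -96 ⇒ (c0=1, c1=2, c2=-96)
[Jacobi] macro 6: S0 reads c1=2 → after 1×micro: 3; S1 reads c0=1 → after 2×micro: 2; S2 reads c2=-96 → after 1×micro: -192 ⇒ (c0=3, c1=2, c2=-192)
[Gauss-Seidel] macro 1: S0 reads c1=4 → after 1×micro: 1; S1 reads c0=1 → after 2×micro: 2; S2 reads c2=-3 → after 1×micro: -6 ⇒ (c0=1, c1=2, c2=-6)
[Gauss-Seidel] macro 2: S0 reads c1=2 → after 1×micro: 3; S1 reads c0=3 → after 2×micro: 2; S2 reads c2=-6 → after 1×micro: -12 ⇒ (c0=3, c1=2, c2=-12)
[Gauss-Seidel] macro 3: S0 reads c1=2 → after 1×micro: 1; S1 reads c0=1 → after 2×micro: 2; S2 reads c2=-12 → after 1×micro: -24 ⇒ (c0=1, c1=2, c2=-24)
[Gauss-Seidel] macro 4: S0 reads c1=2 → after 1×micro: 3; S1 reads c0=3 → after 2×micro: 2; S2 reads c2=-24 → after 1×micro: -48 ⇒ (c0=3, c1=2, c2=-48)
[Gauss-Seidel] macro 5: S0 reads c1=2 → after 1×micro: 1; S1 reads c0=1 → after 2×micro: 2; S2 reads c2=-48 → after 1×micro: -96 ⇒ (c0=1, c1=2, c2=-96)
[Gauss-Seidel] macro 6: S0 reads c1=2 → after 1×micro: 3; S1 reads c0=3 → after 2×micro: 2; S2 reads c2=-96 → after 1×micro: -192 ⇒ (c0=3, c1=2, c2=-192)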